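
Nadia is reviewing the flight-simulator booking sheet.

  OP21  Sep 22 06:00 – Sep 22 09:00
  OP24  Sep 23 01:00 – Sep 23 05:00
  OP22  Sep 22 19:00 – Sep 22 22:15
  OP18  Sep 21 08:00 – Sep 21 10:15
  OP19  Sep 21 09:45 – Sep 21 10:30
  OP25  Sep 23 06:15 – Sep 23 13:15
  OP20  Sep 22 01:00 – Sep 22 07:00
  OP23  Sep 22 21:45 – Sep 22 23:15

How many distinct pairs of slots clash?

3

Sorted by start: OP18, OP19, OP20, OP21, OP22, OP23, OP24, OP25.
OP19 starts before OP18 ends → OP18 and OP19 overlap.
OP20 starts after OP18 ends, so OP18 has no further overlaps.
OP20 starts after OP19 ends, so OP19 has no further overlaps.
OP21 starts before OP20 ends → OP20 and OP21 overlap.
OP22 starts after OP20 ends, so OP20 has no further overlaps.
OP22 starts after OP21 ends, so OP21 has no further overlaps.
OP23 starts before OP22 ends → OP22 and OP23 overlap.
OP24 starts after OP22 ends, so OP22 has no further overlaps.
OP24 starts after OP23 ends, so OP23 has no further overlaps.
OP25 starts after OP24 ends.
Overlapping pairs: OP18 & OP19, OP20 & OP21, OP22 & OP23 — 3 in total.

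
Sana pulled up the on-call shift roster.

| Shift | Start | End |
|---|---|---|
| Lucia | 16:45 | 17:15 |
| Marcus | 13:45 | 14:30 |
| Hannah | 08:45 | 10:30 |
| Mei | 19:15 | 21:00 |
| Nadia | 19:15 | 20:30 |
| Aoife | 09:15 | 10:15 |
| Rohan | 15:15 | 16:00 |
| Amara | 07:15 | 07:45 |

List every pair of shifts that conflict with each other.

Sorted by start: Amara, Hannah, Aoife, Marcus, Rohan, Lucia, Nadia, Mei.
Hannah starts after Amara ends, so Amara has no further overlaps.
Aoife starts before Hannah ends → Hannah and Aoife overlap.
Marcus starts after Hannah ends, so Hannah has no further overlaps.
Marcus starts after Aoife ends, so Aoife has no further overlaps.
Rohan starts after Marcus ends, so Marcus has no further overlaps.
Lucia starts after Rohan ends, so Rohan has no further overlaps.
Nadia starts after Lucia ends, so Lucia has no further overlaps.
Mei starts before Nadia ends → Nadia and Mei overlap.

Aoife & Hannah, Mei & Nadia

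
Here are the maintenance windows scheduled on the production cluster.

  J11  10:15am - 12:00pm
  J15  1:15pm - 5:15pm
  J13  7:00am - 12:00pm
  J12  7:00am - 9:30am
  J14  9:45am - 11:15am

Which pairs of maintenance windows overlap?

Sorted by start: J12, J13, J14, J11, J15.
J13 starts before J12 ends → J12 and J13 overlap.
J14 starts after J12 ends, so nothing later overlaps J12 either.
J14 starts before J13 ends → J13 and J14 overlap.
J11 starts before J13 ends → J13 and J11 overlap.
J15 starts after J13 ends.
J11 starts before J14 ends → J14 and J11 overlap.
J15 starts after J14 ends.
J15 starts after J11 ends.

J11 & J13, J11 & J14, J12 & J13, J13 & J14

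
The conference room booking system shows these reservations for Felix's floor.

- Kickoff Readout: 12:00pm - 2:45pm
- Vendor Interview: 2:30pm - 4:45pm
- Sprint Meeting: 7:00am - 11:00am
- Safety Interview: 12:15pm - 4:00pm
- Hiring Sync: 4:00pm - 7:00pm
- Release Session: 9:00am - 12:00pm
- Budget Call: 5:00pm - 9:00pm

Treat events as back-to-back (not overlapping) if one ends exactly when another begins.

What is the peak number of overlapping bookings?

Sort all start/end points and keep a running count:
7:00am start Sprint Meeting → 1
9:00am start Release Session → 2
11:00am end Sprint Meeting → 1
12:00pm end Release Session → 0
12:00pm start Kickoff Readout → 1
12:15pm start Safety Interview → 2
2:30pm start Vendor Interview → 3
2:45pm end Kickoff Readout → 2
4:00pm end Safety Interview → 1
4:00pm start Hiring Sync → 2
4:45pm end Vendor Interview → 1
5:00pm start Budget Call → 2
7:00pm end Hiring Sync → 1
9:00pm end Budget Call → 0
Peak is 3, at 2:30pm (Kickoff Readout, Safety Interview, Vendor Interview).

3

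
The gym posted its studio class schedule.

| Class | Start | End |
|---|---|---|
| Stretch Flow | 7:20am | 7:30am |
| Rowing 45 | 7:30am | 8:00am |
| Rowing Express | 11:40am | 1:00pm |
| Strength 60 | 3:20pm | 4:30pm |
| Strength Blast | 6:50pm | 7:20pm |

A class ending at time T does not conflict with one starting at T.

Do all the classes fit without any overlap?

Sorted by start: Stretch Flow, Rowing 45, Rowing Express, Strength 60, Strength Blast.
Rowing 45 starts exactly when Stretch Flow ends (back-to-back, no overlap), so Stretch Flow has no further overlaps.
Rowing Express starts after Rowing 45 ends, so Rowing 45 has no further overlaps.
Strength 60 starts after Rowing Express ends, so Rowing Express has no further overlaps.
Strength Blast starts after Strength 60 ends.
Every pair is clear; the schedule has no overlaps.

Yes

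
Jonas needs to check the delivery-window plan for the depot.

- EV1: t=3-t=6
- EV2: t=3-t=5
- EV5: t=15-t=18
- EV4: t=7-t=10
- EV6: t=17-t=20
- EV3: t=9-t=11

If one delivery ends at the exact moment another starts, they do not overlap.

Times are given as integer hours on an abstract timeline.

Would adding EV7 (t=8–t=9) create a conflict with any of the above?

Yes — it overlaps EV4

EV1: ends t=6 at or before EV7 starts t=8 → clear.
EV2: ends t=5 at or before EV7 starts t=8 → clear.
EV4: starts t=7 before EV7 ends t=9, and ends t=10 after EV7 starts t=8 → overlap.
EV3: starts t=9 at or after EV7 ends t=9 → clear.
EV5: starts t=15 at or after EV7 ends t=9 → clear.
EV6: starts t=17 at or after EV7 ends t=9 → clear.
EV7 overlaps EV4.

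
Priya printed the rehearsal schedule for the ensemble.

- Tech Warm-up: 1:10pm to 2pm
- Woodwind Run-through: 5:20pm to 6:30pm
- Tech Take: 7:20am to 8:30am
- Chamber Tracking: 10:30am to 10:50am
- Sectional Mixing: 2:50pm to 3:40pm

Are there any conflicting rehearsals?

No

Sorted by start: Tech Take, Chamber Tracking, Tech Warm-up, Sectional Mixing, Woodwind Run-through.
Chamber Tracking starts after Tech Take ends; Tech Take is clear from here.
Tech Warm-up starts after Chamber Tracking ends; Chamber Tracking is clear from here.
Sectional Mixing starts after Tech Warm-up ends; Tech Warm-up is clear from here.
Woodwind Run-through starts after Sectional Mixing ends.
Every pair is clear; the schedule has no overlaps.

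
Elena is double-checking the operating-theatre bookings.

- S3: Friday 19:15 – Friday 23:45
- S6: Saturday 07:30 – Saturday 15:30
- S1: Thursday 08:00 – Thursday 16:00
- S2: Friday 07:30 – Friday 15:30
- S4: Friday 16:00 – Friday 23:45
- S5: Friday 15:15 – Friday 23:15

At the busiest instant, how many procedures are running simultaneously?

Walk through starts and ends in time order (an end at T is processed before a start at T):
Thursday 08:00 start S1 → 1
Thursday 16:00 end S1 → 0
Friday 07:30 start S2 → 1
Friday 15:15 start S5 → 2
Friday 15:30 end S2 → 1
Friday 16:00 start S4 → 2
Friday 19:15 start S3 → 3
Friday 23:15 end S5 → 2
Friday 23:45 end S3 → 1
Friday 23:45 end S4 → 0
Saturday 07:30 start S6 → 1
Saturday 15:30 end S6 → 0
Peak is 3, at Friday 19:15 (S3, S4, S5).

3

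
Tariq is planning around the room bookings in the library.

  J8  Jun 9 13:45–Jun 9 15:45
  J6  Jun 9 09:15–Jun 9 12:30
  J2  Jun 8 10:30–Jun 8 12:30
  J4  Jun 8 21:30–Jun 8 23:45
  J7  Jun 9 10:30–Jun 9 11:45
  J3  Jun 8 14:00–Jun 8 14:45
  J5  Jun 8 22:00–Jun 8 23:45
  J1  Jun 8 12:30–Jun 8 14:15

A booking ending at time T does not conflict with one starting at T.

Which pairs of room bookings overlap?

J1 & J3, J4 & J5, J6 & J7

Two intervals overlap when each starts before the other ends.
Sorted by start: J2, J1, J3, J4, J5, J6, J7, J8.
J1 starts exactly when J2 ends (back-to-back, no overlap) — done with J2.
J3 starts before J1 ends → J1 and J3 overlap.
J4 starts after J1 ends — done with J1.
J4 starts after J3 ends — done with J3.
J5 starts before J4 ends → J4 and J5 overlap.
J6 starts after J4 ends — done with J4.
J6 starts after J5 ends — done with J5.
J7 starts before J6 ends → J6 and J7 overlap.
J8 starts after J6 ends.
J8 starts after J7 ends.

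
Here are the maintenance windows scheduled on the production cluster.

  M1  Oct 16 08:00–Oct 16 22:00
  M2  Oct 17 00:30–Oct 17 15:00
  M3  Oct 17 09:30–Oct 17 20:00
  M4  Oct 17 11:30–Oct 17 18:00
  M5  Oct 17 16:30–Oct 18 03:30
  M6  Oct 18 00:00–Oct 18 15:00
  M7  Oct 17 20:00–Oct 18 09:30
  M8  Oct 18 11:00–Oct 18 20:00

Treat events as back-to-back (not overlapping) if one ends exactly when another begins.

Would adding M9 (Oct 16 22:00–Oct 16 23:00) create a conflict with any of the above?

No — it doesn't clash with anything

M1: ends Oct 16 22:00 at or before M9 starts Oct 16 22:00 → clear.
M2: starts Oct 17 00:30 at or after M9 ends Oct 16 23:00 → clear.
M3: starts Oct 17 09:30 at or after M9 ends Oct 16 23:00 → clear.
M4: starts Oct 17 11:30 at or after M9 ends Oct 16 23:00 → clear.
M5: starts Oct 17 16:30 at or after M9 ends Oct 16 23:00 → clear.
M7: starts Oct 17 20:00 at or after M9 ends Oct 16 23:00 → clear.
M6: starts Oct 18 00:00 at or after M9 ends Oct 16 23:00 → clear.
M8: starts Oct 18 11:00 at or after M9 ends Oct 16 23:00 → clear.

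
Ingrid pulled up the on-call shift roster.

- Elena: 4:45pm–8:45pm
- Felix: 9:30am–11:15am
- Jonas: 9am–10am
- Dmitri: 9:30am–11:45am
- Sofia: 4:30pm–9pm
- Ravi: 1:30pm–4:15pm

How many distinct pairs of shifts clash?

Check each pair: they overlap iff neither finishes before the other starts.
Sorted by start: Jonas, Felix, Dmitri, Ravi, Sofia, Elena.
Felix starts before Jonas ends → Jonas and Felix overlap.
Dmitri starts before Jonas ends → Jonas and Dmitri overlap.
Ravi starts after Jonas ends, so Jonas has no further overlaps.
Dmitri starts before Felix ends → Felix and Dmitri overlap.
Ravi starts after Felix ends, so Felix has no further overlaps.
Ravi starts after Dmitri ends, so Dmitri has no further overlaps.
Sofia starts after Ravi ends, so Ravi has no further overlaps.
Elena starts before Sofia ends → Sofia and Elena overlap.
Overlapping pairs: Dmitri & Felix, Dmitri & Jonas, Elena & Sofia, Felix & Jonas — 4 in total.

4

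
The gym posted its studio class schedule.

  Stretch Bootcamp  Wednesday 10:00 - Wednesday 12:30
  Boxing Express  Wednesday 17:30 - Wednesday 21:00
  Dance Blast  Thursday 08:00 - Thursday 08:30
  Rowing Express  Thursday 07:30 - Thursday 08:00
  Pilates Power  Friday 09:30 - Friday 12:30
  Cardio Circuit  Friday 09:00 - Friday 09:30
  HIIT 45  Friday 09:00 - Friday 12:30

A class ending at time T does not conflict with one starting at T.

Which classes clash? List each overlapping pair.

Sorted by start: Stretch Bootcamp, Boxing Express, Rowing Express, Dance Blast, Cardio Circuit, HIIT 45, Pilates Power.
Boxing Express starts after Stretch Bootcamp ends; Stretch Bootcamp is clear from here.
Rowing Express starts after Boxing Express ends; Boxing Express is clear from here.
Dance Blast starts exactly when Rowing Express ends (back-to-back, no overlap); Rowing Express is clear from here.
Cardio Circuit starts after Dance Blast ends; Dance Blast is clear from here.
HIIT 45 starts before Cardio Circuit ends → Cardio Circuit and HIIT 45 overlap.
Pilates Power starts exactly when Cardio Circuit ends (back-to-back, no overlap).
Pilates Power starts before HIIT 45 ends → HIIT 45 and Pilates Power overlap.

Cardio Circuit & HIIT 45, HIIT 45 & Pilates Power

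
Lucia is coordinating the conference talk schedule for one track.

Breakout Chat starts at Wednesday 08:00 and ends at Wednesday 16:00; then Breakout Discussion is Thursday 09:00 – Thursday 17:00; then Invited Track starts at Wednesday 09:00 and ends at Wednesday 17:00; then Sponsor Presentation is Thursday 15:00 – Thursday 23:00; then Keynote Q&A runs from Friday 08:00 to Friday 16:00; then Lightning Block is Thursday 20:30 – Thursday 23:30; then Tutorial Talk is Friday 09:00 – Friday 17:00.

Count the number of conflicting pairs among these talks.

4

Sorted by start: Breakout Chat, Invited Track, Breakout Discussion, Sponsor Presentation, Lightning Block, Keynote Q&A, Tutorial Talk.
Invited Track starts before Breakout Chat ends → Breakout Chat and Invited Track overlap.
Breakout Discussion starts after Breakout Chat ends, so Breakout Chat has no further overlaps.
Breakout Discussion starts after Invited Track ends, so Invited Track has no further overlaps.
Sponsor Presentation starts before Breakout Discussion ends → Breakout Discussion and Sponsor Presentation overlap.
Lightning Block starts after Breakout Discussion ends, so Breakout Discussion has no further overlaps.
Lightning Block starts before Sponsor Presentation ends → Sponsor Presentation and Lightning Block overlap.
Keynote Q&A starts after Sponsor Presentation ends, so Sponsor Presentation has no further overlaps.
Keynote Q&A starts after Lightning Block ends, so Lightning Block has no further overlaps.
Tutorial Talk starts before Keynote Q&A ends → Keynote Q&A and Tutorial Talk overlap.
Overlapping pairs: Breakout Chat & Invited Track, Breakout Discussion & Sponsor Presentation, Keynote Q&A & Tutorial Talk, Lightning Block & Sponsor Presentation — 4 in total.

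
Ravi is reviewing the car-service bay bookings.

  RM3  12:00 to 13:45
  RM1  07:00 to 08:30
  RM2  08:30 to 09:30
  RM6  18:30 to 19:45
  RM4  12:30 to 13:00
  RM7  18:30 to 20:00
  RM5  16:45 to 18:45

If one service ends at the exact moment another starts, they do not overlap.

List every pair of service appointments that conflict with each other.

Check each pair: they overlap iff neither finishes before the other starts.
Sorted by start: RM1, RM2, RM3, RM4, RM5, RM6, RM7.
RM2 starts exactly when RM1 ends (back-to-back, no overlap) — done with RM1.
RM3 starts after RM2 ends — done with RM2.
RM4 starts before RM3 ends → RM3 and RM4 overlap.
RM5 starts after RM3 ends — done with RM3.
RM5 starts after RM4 ends — done with RM4.
RM6 starts before RM5 ends → RM5 and RM6 overlap.
RM7 starts before RM5 ends → RM5 and RM7 overlap.
RM7 starts before RM6 ends → RM6 and RM7 overlap.

RM3 & RM4, RM5 & RM6, RM5 & RM7, RM6 & RM7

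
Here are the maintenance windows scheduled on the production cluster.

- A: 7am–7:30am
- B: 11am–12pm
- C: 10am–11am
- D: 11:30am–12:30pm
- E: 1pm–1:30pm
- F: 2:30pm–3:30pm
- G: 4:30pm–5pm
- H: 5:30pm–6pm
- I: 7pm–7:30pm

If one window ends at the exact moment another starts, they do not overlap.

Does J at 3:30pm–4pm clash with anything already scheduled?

No — it doesn't clash with anything

A: ends 7:30am at or before J starts 3:30pm → clear.
C: ends 11am at or before J starts 3:30pm → clear.
B: ends 12pm at or before J starts 3:30pm → clear.
D: ends 12:30pm at or before J starts 3:30pm → clear.
E: ends 1:30pm at or before J starts 3:30pm → clear.
F: ends 3:30pm at or before J starts 3:30pm → clear.
G: starts 4:30pm at or after J ends 4pm → clear.
H: starts 5:30pm at or after J ends 4pm → clear.
I: starts 7pm at or after J ends 4pm → clear.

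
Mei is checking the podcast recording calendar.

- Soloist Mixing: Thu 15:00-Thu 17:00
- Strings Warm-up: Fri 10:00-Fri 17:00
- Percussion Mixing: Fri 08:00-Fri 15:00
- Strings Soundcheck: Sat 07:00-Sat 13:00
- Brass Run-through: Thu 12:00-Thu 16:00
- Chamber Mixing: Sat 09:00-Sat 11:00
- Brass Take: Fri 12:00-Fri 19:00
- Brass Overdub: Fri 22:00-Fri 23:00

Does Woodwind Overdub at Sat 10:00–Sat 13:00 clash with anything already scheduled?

Brass Run-through: ends Thu 16:00 at or before Woodwind Overdub starts Sat 10:00 → clear.
Soloist Mixing: ends Thu 17:00 at or before Woodwind Overdub starts Sat 10:00 → clear.
Percussion Mixing: ends Fri 15:00 at or before Woodwind Overdub starts Sat 10:00 → clear.
Strings Warm-up: ends Fri 17:00 at or before Woodwind Overdub starts Sat 10:00 → clear.
Brass Take: ends Fri 19:00 at or before Woodwind Overdub starts Sat 10:00 → clear.
Brass Overdub: ends Fri 23:00 at or before Woodwind Overdub starts Sat 10:00 → clear.
Strings Soundcheck: starts Sat 07:00 before Woodwind Overdub ends Sat 13:00, and ends Sat 13:00 after Woodwind Overdub starts Sat 10:00 → overlap.
Chamber Mixing: starts Sat 09:00 before Woodwind Overdub ends Sat 13:00, and ends Sat 11:00 after Woodwind Overdub starts Sat 10:00 → overlap.
Woodwind Overdub overlaps Chamber Mixing, Strings Soundcheck.

Yes — it overlaps Chamber Mixing, Strings Soundcheck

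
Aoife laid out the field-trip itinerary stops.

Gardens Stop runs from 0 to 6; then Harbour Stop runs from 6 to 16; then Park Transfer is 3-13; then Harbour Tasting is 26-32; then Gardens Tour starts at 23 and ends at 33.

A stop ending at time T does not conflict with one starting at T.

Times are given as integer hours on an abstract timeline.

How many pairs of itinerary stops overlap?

3

Two intervals overlap when each starts before the other ends.
Sorted by start: Gardens Stop, Park Transfer, Harbour Stop, Gardens Tour, Harbour Tasting.
Park Transfer starts before Gardens Stop ends → Gardens Stop and Park Transfer overlap.
Harbour Stop starts exactly when Gardens Stop ends (back-to-back, no overlap); Gardens Stop is clear from here.
Harbour Stop starts before Park Transfer ends → Park Transfer and Harbour Stop overlap.
Gardens Tour starts after Park Transfer ends; Park Transfer is clear from here.
Gardens Tour starts after Harbour Stop ends; Harbour Stop is clear from here.
Harbour Tasting starts before Gardens Tour ends → Gardens Tour and Harbour Tasting overlap.
Overlapping pairs: Gardens Stop & Park Transfer, Gardens Tour & Harbour Tasting, Harbour Stop & Park Transfer — 3 in total.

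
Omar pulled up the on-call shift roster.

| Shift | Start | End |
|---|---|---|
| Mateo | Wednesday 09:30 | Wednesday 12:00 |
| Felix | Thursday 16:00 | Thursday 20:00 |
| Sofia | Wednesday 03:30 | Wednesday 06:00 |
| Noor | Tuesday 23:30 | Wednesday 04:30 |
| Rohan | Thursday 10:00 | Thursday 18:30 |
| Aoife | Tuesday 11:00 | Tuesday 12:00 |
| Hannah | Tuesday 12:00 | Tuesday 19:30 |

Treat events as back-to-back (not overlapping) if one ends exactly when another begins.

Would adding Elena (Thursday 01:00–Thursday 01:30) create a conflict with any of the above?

No — it doesn't clash with anything

Aoife: ends Tuesday 12:00 at or before Elena starts Thursday 01:00 → clear.
Hannah: ends Tuesday 19:30 at or before Elena starts Thursday 01:00 → clear.
Noor: ends Wednesday 04:30 at or before Elena starts Thursday 01:00 → clear.
Sofia: ends Wednesday 06:00 at or before Elena starts Thursday 01:00 → clear.
Mateo: ends Wednesday 12:00 at or before Elena starts Thursday 01:00 → clear.
Rohan: starts Thursday 10:00 at or after Elena ends Thursday 01:30 → clear.
Felix: starts Thursday 16:00 at or after Elena ends Thursday 01:30 → clear.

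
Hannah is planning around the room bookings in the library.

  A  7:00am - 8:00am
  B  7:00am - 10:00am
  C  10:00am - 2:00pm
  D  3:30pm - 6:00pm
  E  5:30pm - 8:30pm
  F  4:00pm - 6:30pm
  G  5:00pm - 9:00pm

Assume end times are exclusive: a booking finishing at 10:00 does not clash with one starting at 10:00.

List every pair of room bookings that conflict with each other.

Two intervals overlap when each starts before the other ends.
Sorted by start: A, B, C, D, F, G, E.
B starts before A ends → A and B overlap.
C starts after A ends, so A has no further overlaps.
C starts exactly when B ends (back-to-back, no overlap), so B has no further overlaps.
D starts after C ends, so C has no further overlaps.
F starts before D ends → D and F overlap.
G starts before D ends → D and G overlap.
E starts before D ends → D and E overlap.
G starts before F ends → F and G overlap.
E starts before F ends → F and E overlap.
E starts before G ends → G and E overlap.

A & B, D & E, D & F, D & G, E & F, E & G, F & G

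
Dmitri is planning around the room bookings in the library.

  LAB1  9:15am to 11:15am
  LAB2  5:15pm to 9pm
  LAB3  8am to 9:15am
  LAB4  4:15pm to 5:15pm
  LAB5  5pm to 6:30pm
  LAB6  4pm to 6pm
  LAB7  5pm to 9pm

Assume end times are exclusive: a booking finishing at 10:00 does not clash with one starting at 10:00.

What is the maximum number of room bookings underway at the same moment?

Sort all start/end points and keep a running count:
8am start LAB3 → 1
9:15am end LAB3 → 0
9:15am start LAB1 → 1
11:15am end LAB1 → 0
4pm start LAB6 → 1
4:15pm start LAB4 → 2
5pm start LAB5 → 3
5pm start LAB7 → 4
5:15pm end LAB4 → 3
5:15pm start LAB2 → 4
6pm end LAB6 → 3
6:30pm end LAB5 → 2
9pm end LAB2 → 1
9pm end LAB7 → 0
Peak is 4, at 5pm (LAB4, LAB5, LAB6, LAB7).

4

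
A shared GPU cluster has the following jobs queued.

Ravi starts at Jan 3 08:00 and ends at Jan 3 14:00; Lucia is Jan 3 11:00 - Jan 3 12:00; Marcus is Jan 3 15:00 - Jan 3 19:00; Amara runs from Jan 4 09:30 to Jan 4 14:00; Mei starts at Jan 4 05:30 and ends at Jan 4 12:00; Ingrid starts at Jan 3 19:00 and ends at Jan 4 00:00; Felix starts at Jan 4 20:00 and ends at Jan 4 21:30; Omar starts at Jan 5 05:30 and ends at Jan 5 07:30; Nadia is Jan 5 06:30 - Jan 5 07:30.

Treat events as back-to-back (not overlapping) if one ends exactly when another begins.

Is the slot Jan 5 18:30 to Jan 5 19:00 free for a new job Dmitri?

Yes — the slot is free

Ravi: ends Jan 3 14:00 at or before Dmitri starts Jan 5 18:30 → clear.
Lucia: ends Jan 3 12:00 at or before Dmitri starts Jan 5 18:30 → clear.
Marcus: ends Jan 3 19:00 at or before Dmitri starts Jan 5 18:30 → clear.
Ingrid: ends Jan 4 00:00 at or before Dmitri starts Jan 5 18:30 → clear.
Mei: ends Jan 4 12:00 at or before Dmitri starts Jan 5 18:30 → clear.
Amara: ends Jan 4 14:00 at or before Dmitri starts Jan 5 18:30 → clear.
Felix: ends Jan 4 21:30 at or before Dmitri starts Jan 5 18:30 → clear.
Omar: ends Jan 5 07:30 at or before Dmitri starts Jan 5 18:30 → clear.
Nadia: ends Jan 5 07:30 at or before Dmitri starts Jan 5 18:30 → clear.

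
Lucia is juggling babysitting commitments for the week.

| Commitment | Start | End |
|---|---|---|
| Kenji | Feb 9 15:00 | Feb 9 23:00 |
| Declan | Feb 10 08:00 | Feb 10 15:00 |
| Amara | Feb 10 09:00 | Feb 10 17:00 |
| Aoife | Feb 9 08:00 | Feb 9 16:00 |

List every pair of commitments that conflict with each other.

Amara & Declan, Aoife & Kenji

Check each pair: they overlap iff neither finishes before the other starts.
Sorted by start: Aoife, Kenji, Declan, Amara.
Kenji starts before Aoife ends → Aoife and Kenji overlap.
Declan starts after Aoife ends, so Aoife has no further overlaps.
Declan starts after Kenji ends, so Kenji has no further overlaps.
Amara starts before Declan ends → Declan and Amara overlap.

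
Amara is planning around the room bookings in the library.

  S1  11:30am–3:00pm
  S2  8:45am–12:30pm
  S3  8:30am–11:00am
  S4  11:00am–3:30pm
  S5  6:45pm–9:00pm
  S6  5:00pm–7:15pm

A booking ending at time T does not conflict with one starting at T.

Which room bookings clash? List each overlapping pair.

Sorted by start: S3, S2, S4, S1, S6, S5.
S2 starts before S3 ends → S3 and S2 overlap.
S4 starts exactly when S3 ends (back-to-back, no overlap); S3 is clear from here.
S4 starts before S2 ends → S2 and S4 overlap.
S1 starts before S2 ends → S2 and S1 overlap.
S6 starts after S2 ends; S2 is clear from here.
S1 starts before S4 ends → S4 and S1 overlap.
S6 starts after S4 ends; S4 is clear from here.
S6 starts after S1 ends; S1 is clear from here.
S5 starts before S6 ends → S6 and S5 overlap.

S1 & S2, S1 & S4, S2 & S3, S2 & S4, S5 & S6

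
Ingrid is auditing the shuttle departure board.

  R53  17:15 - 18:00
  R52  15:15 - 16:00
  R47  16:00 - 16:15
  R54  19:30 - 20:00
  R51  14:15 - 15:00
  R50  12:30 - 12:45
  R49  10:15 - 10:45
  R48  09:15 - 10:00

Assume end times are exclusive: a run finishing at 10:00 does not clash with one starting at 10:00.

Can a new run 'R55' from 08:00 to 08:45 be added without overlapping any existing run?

Yes — the slot is free

R48: starts 09:15 at or after R55 ends 08:45 → clear.
R49: starts 10:15 at or after R55 ends 08:45 → clear.
R50: starts 12:30 at or after R55 ends 08:45 → clear.
R51: starts 14:15 at or after R55 ends 08:45 → clear.
R52: starts 15:15 at or after R55 ends 08:45 → clear.
R47: starts 16:00 at or after R55 ends 08:45 → clear.
R53: starts 17:15 at or after R55 ends 08:45 → clear.
R54: starts 19:30 at or after R55 ends 08:45 → clear.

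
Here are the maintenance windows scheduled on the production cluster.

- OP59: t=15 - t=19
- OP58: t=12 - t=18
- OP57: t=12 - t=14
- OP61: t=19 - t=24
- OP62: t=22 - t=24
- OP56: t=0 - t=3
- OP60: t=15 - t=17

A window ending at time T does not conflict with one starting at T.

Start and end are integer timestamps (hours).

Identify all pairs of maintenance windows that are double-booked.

Sorted by start: OP56, OP57, OP58, OP59, OP60, OP61, OP62.
OP57 starts after OP56 ends, so nothing later overlaps OP56 either.
OP58 starts before OP57 ends → OP57 and OP58 overlap.
OP59 starts after OP57 ends, so nothing later overlaps OP57 either.
OP59 starts before OP58 ends → OP58 and OP59 overlap.
OP60 starts before OP58 ends → OP58 and OP60 overlap.
OP61 starts after OP58 ends, so nothing later overlaps OP58 either.
OP60 starts before OP59 ends → OP59 and OP60 overlap.
OP61 starts exactly when OP59 ends (back-to-back, no overlap), so nothing later overlaps OP59 either.
OP61 starts after OP60 ends, so nothing later overlaps OP60 either.
OP62 starts before OP61 ends → OP61 and OP62 overlap.

OP57 & OP58, OP58 & OP59, OP58 & OP60, OP59 & OP60, OP61 & OP62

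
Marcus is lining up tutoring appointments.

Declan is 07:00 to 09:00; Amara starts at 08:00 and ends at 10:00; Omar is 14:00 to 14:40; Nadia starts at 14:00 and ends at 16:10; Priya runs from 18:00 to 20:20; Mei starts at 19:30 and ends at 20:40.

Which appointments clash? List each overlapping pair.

Amara & Declan, Mei & Priya, Nadia & Omar

Sorted by start: Declan, Amara, Omar, Nadia, Priya, Mei.
Amara starts before Declan ends → Declan and Amara overlap.
Omar starts after Declan ends, so nothing later overlaps Declan either.
Omar starts after Amara ends, so nothing later overlaps Amara either.
Nadia starts before Omar ends → Omar and Nadia overlap.
Priya starts after Omar ends, so nothing later overlaps Omar either.
Priya starts after Nadia ends, so nothing later overlaps Nadia either.
Mei starts before Priya ends → Priya and Mei overlap.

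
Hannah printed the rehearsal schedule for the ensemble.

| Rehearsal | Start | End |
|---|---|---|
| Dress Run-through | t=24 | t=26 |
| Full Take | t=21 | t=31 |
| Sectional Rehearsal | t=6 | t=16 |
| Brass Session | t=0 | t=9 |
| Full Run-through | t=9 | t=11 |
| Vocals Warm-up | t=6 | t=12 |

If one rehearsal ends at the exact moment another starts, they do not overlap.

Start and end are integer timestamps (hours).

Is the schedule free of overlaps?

No

Sorted by start: Brass Session, Sectional Rehearsal, Vocals Warm-up, Full Run-through, Full Take, Dress Run-through.
Sectional Rehearsal starts before Brass Session ends → Brass Session and Sectional Rehearsal overlap.
That's a conflict, so the schedule is not conflict-free.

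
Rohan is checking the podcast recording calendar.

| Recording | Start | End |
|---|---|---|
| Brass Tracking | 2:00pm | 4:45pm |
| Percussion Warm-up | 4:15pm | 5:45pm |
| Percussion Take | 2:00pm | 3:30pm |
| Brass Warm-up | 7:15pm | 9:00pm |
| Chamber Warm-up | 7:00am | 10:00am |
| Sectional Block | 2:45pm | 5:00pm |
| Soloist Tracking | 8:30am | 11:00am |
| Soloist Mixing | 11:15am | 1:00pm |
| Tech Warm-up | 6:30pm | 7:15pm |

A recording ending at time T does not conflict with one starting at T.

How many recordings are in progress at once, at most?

Sweep the timeline, counting +1 at each start and −1 at each end (ends before starts at a tie):
7:00am start Chamber Warm-up → 1
8:30am start Soloist Tracking → 2
10:00am end Chamber Warm-up → 1
11:00am end Soloist Tracking → 0
11:15am start Soloist Mixing → 1
1:00pm end Soloist Mixing → 0
2:00pm start Brass Tracking → 1
2:00pm start Percussion Take → 2
2:45pm start Sectional Block → 3
3:30pm end Percussion Take → 2
4:15pm start Percussion Warm-up → 3
4:45pm end Brass Tracking → 2
5:00pm end Sectional Block → 1
5:45pm end Percussion Warm-up → 0
6:30pm start Tech Warm-up → 1
7:15pm end Tech Warm-up → 0
7:15pm start Brass Warm-up → 1
9:00pm end Brass Warm-up → 0
Peak is 3, at 2:45pm (Brass Tracking, Percussion Take, Sectional Block).

3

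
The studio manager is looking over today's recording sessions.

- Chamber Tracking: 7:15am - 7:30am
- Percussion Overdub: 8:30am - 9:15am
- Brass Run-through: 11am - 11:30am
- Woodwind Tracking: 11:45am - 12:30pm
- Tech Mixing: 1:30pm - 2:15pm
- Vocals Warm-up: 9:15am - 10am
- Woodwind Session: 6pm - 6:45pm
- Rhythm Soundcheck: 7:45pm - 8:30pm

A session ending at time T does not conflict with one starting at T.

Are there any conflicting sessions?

No

Sorted by start: Chamber Tracking, Percussion Overdub, Vocals Warm-up, Brass Run-through, Woodwind Tracking, Tech Mixing, Woodwind Session, Rhythm Soundcheck.
Percussion Overdub starts after Chamber Tracking ends; Chamber Tracking is clear from here.
Vocals Warm-up starts exactly when Percussion Overdub ends (back-to-back, no overlap); Percussion Overdub is clear from here.
Brass Run-through starts after Vocals Warm-up ends; Vocals Warm-up is clear from here.
Woodwind Tracking starts after Brass Run-through ends; Brass Run-through is clear from here.
Tech Mixing starts after Woodwind Tracking ends; Woodwind Tracking is clear from here.
Woodwind Session starts after Tech Mixing ends; Tech Mixing is clear from here.
Rhythm Soundcheck starts after Woodwind Session ends.
Every pair is clear; the schedule has no overlaps.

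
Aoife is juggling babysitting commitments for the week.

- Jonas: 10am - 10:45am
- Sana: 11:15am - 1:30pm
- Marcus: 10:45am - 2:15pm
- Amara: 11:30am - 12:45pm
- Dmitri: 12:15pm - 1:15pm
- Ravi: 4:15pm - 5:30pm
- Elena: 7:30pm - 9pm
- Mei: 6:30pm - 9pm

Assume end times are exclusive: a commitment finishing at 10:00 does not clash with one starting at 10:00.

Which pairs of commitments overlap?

Amara & Dmitri, Amara & Marcus, Amara & Sana, Dmitri & Marcus, Dmitri & Sana, Elena & Mei, Marcus & Sana

Sorted by start: Jonas, Marcus, Sana, Amara, Dmitri, Ravi, Mei, Elena.
Marcus starts exactly when Jonas ends (back-to-back, no overlap); Jonas is clear from here.
Sana starts before Marcus ends → Marcus and Sana overlap.
Amara starts before Marcus ends → Marcus and Amara overlap.
Dmitri starts before Marcus ends → Marcus and Dmitri overlap.
Ravi starts after Marcus ends; Marcus is clear from here.
Amara starts before Sana ends → Sana and Amara overlap.
Dmitri starts before Sana ends → Sana and Dmitri overlap.
Ravi starts after Sana ends; Sana is clear from here.
Dmitri starts before Amara ends → Amara and Dmitri overlap.
Ravi starts after Amara ends; Amara is clear from here.
Ravi starts after Dmitri ends; Dmitri is clear from here.
Mei starts after Ravi ends; Ravi is clear from here.
Elena starts before Mei ends → Mei and Elena overlap.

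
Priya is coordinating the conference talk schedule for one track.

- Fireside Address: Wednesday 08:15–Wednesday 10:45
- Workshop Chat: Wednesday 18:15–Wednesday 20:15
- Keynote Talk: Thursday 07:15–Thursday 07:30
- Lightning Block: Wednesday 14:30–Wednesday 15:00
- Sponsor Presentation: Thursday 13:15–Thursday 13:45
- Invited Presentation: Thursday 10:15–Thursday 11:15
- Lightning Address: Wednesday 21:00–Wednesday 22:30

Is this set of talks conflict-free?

Sorted by start: Fireside Address, Lightning Block, Workshop Chat, Lightning Address, Keynote Talk, Invited Presentation, Sponsor Presentation.
Lightning Block starts after Fireside Address ends, so nothing later overlaps Fireside Address either.
Workshop Chat starts after Lightning Block ends, so nothing later overlaps Lightning Block either.
Lightning Address starts after Workshop Chat ends, so nothing later overlaps Workshop Chat either.
Keynote Talk starts after Lightning Address ends, so nothing later overlaps Lightning Address either.
Invited Presentation starts after Keynote Talk ends, so nothing later overlaps Keynote Talk either.
Sponsor Presentation starts after Invited Presentation ends.
Every pair is clear; the schedule has no overlaps.

Yes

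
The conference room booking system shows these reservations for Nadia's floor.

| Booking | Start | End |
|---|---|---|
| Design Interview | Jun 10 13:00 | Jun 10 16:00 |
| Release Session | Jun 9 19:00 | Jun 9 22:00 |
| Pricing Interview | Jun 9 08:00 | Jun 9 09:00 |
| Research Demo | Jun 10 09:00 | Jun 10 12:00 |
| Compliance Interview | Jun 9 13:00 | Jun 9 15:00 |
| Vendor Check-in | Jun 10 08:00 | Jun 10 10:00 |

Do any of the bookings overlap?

Yes

Two intervals overlap when each starts before the other ends.
Sorted by start: Pricing Interview, Compliance Interview, Release Session, Vendor Check-in, Research Demo, Design Interview.
Compliance Interview starts after Pricing Interview ends — done with Pricing Interview.
Release Session starts after Compliance Interview ends — done with Compliance Interview.
Vendor Check-in starts after Release Session ends — done with Release Session.
Research Demo starts before Vendor Check-in ends → Vendor Check-in and Research Demo overlap.
That's a conflict, so the schedule is not conflict-free.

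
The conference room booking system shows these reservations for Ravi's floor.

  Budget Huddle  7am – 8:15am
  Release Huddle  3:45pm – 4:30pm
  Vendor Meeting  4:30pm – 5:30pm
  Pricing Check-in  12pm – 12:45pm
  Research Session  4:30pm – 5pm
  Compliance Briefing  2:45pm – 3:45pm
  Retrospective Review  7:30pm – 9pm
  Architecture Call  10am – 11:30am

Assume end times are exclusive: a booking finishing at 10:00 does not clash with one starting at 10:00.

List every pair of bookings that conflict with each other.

Research Session & Vendor Meeting

Sorted by start: Budget Huddle, Architecture Call, Pricing Check-in, Compliance Briefing, Release Huddle, Vendor Meeting, Research Session, Retrospective Review.
Architecture Call starts after Budget Huddle ends, so nothing later overlaps Budget Huddle either.
Pricing Check-in starts after Architecture Call ends, so nothing later overlaps Architecture Call either.
Compliance Briefing starts after Pricing Check-in ends, so nothing later overlaps Pricing Check-in either.
Release Huddle starts exactly when Compliance Briefing ends (back-to-back, no overlap), so nothing later overlaps Compliance Briefing either.
Vendor Meeting starts exactly when Release Huddle ends (back-to-back, no overlap), so nothing later overlaps Release Huddle either.
Research Session starts before Vendor Meeting ends → Vendor Meeting and Research Session overlap.
Retrospective Review starts after Vendor Meeting ends.
Retrospective Review starts after Research Session ends.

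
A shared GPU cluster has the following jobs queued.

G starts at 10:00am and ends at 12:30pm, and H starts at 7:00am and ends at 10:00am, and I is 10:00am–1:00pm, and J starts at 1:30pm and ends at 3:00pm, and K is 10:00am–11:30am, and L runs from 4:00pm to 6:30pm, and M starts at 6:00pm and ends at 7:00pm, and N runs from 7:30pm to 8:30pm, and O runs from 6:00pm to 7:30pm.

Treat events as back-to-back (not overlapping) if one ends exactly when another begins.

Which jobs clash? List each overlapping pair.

G & I, G & K, I & K, L & M, L & O, M & O

Two intervals overlap when each starts before the other ends.
Sorted by start: H, G, I, K, J, L, M, O, N.
G starts exactly when H ends (back-to-back, no overlap); H is clear from here.
I starts before G ends → G and I overlap.
K starts before G ends → G and K overlap.
J starts after G ends; G is clear from here.
K starts before I ends → I and K overlap.
J starts after I ends; I is clear from here.
J starts after K ends; K is clear from here.
L starts after J ends; J is clear from here.
M starts before L ends → L and M overlap.
O starts before L ends → L and O overlap.
N starts after L ends.
O starts before M ends → M and O overlap.
N starts after M ends.
N starts exactly when O ends (back-to-back, no overlap).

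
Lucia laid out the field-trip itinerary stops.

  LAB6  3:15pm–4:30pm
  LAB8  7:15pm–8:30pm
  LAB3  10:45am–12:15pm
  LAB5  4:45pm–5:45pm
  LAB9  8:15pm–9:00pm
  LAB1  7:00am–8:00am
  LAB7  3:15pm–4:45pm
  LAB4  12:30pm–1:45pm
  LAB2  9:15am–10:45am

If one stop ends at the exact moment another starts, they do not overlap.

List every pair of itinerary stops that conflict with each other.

Sorted by start: LAB1, LAB2, LAB3, LAB4, LAB6, LAB7, LAB5, LAB8, LAB9.
LAB2 starts after LAB1 ends, so LAB1 has no further overlaps.
LAB3 starts exactly when LAB2 ends (back-to-back, no overlap), so LAB2 has no further overlaps.
LAB4 starts after LAB3 ends, so LAB3 has no further overlaps.
LAB6 starts after LAB4 ends, so LAB4 has no further overlaps.
LAB7 starts before LAB6 ends → LAB6 and LAB7 overlap.
LAB5 starts after LAB6 ends, so LAB6 has no further overlaps.
LAB5 starts exactly when LAB7 ends (back-to-back, no overlap), so LAB7 has no further overlaps.
LAB8 starts after LAB5 ends, so LAB5 has no further overlaps.
LAB9 starts before LAB8 ends → LAB8 and LAB9 overlap.

LAB6 & LAB7, LAB8 & LAB9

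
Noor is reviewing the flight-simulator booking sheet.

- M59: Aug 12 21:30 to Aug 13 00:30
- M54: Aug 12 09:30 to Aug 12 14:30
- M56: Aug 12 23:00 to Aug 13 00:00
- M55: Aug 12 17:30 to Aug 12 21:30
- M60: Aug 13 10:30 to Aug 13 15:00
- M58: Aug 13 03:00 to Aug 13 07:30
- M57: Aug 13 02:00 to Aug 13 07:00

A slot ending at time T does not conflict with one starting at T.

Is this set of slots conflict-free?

Check each pair: they overlap iff neither finishes before the other starts.
Sorted by start: M54, M55, M59, M56, M57, M58, M60.
M55 starts after M54 ends, so nothing later overlaps M54 either.
M59 starts exactly when M55 ends (back-to-back, no overlap), so nothing later overlaps M55 either.
M56 starts before M59 ends → M59 and M56 overlap.
That's a conflict, so the schedule is not conflict-free.

No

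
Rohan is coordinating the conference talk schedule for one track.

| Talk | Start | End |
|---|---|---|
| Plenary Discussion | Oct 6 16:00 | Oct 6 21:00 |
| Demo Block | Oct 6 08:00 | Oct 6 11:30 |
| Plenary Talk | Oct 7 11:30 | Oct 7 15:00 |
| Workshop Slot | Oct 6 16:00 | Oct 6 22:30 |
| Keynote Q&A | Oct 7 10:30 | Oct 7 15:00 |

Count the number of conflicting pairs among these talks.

Sorted by start: Demo Block, Plenary Discussion, Workshop Slot, Keynote Q&A, Plenary Talk.
Plenary Discussion starts after Demo Block ends, so nothing later overlaps Demo Block either.
Workshop Slot starts before Plenary Discussion ends → Plenary Discussion and Workshop Slot overlap.
Keynote Q&A starts after Plenary Discussion ends, so nothing later overlaps Plenary Discussion either.
Keynote Q&A starts after Workshop Slot ends, so nothing later overlaps Workshop Slot either.
Plenary Talk starts before Keynote Q&A ends → Keynote Q&A and Plenary Talk overlap.
Overlapping pairs: Keynote Q&A & Plenary Talk, Plenary Discussion & Workshop Slot — 2 in total.

2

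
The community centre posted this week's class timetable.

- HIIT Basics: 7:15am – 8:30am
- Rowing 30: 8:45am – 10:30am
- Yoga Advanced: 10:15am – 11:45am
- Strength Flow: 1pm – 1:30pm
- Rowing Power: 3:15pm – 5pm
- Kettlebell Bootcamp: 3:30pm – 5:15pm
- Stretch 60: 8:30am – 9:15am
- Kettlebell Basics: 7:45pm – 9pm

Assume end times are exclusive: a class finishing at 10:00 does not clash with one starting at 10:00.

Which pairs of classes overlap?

Sorted by start: HIIT Basics, Stretch 60, Rowing 30, Yoga Advanced, Strength Flow, Rowing Power, Kettlebell Bootcamp, Kettlebell Basics.
Stretch 60 starts exactly when HIIT Basics ends (back-to-back, no overlap), so nothing later overlaps HIIT Basics either.
Rowing 30 starts before Stretch 60 ends → Stretch 60 and Rowing 30 overlap.
Yoga Advanced starts after Stretch 60 ends, so nothing later overlaps Stretch 60 either.
Yoga Advanced starts before Rowing 30 ends → Rowing 30 and Yoga Advanced overlap.
Strength Flow starts after Rowing 30 ends, so nothing later overlaps Rowing 30 either.
Strength Flow starts after Yoga Advanced ends, so nothing later overlaps Yoga Advanced either.
Rowing Power starts after Strength Flow ends, so nothing later overlaps Strength Flow either.
Kettlebell Bootcamp starts before Rowing Power ends → Rowing Power and Kettlebell Bootcamp overlap.
Kettlebell Basics starts after Rowing Power ends.
Kettlebell Basics starts after Kettlebell Bootcamp ends.

Kettlebell Bootcamp & Rowing Power, Rowing 30 & Stretch 60, Rowing 30 & Yoga Advanced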